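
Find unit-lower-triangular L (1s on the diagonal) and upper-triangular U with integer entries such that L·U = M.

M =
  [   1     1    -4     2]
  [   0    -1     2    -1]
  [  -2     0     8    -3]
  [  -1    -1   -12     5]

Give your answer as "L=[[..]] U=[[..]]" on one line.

  row1 -= 0·row0 → [0,-1,2,-1]
  row2 -= -2·row0 → [0,2,0,1]
  row3 -= -1·row0 → [0,0,-16,7]
  row2 -= -2·row1 → [0,0,4,-1]
  row3 -= 0·row1 → [0,0,-16,7]
  row3 -= -4·row2 → [0,0,0,3]

L=[[1,0,0,0],[0,1,0,0],[-2,-2,1,0],[-1,0,-4,1]] U=[[1,1,-4,2],[0,-1,2,-1],[0,0,4,-1],[0,0,0,3]]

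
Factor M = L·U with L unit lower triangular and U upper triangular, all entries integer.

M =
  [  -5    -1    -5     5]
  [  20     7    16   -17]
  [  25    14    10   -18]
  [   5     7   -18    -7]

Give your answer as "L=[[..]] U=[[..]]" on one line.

  R1 -= -4·R0 → [0,3,-4,3]
  R2 -= -5·R0 → [0,9,-15,7]
  R3 -= -1·R0 → [0,6,-23,-2]
  R2 -= 3·R1 → [0,0,-3,-2]
  R3 -= 2·R1 → [0,0,-15,-8]
  R3 -= 5·R2 → [0,0,0,2]

L=[[1,0,0,0],[-4,1,0,0],[-5,3,1,0],[-1,2,5,1]] U=[[-5,-1,-5,5],[0,3,-4,3],[0,0,-3,-2],[0,0,0,2]]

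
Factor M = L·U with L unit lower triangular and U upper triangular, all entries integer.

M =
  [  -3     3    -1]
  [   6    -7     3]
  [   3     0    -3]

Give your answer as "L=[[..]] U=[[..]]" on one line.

L=[[1,0,0],[-2,1,0],[-1,-3,1]] U=[[-3,3,-1],[0,-1,1],[0,0,-1]]

  row1 -= -2·row0 → [0,-1,1]
  row2 -= -1·row0 → [0,3,-4]
  row2 -= -3·row1 → [0,0,-1]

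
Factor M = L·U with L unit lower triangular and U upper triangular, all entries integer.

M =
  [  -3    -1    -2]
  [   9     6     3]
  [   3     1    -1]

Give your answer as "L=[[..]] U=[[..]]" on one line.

  R1 -= -3·R0 → [0,3,-3]
  R2 -= -1·R0 → [0,0,-3]
  R2 -= 0·R1 → [0,0,-3]

L=[[1,0,0],[-3,1,0],[-1,0,1]] U=[[-3,-1,-2],[0,3,-3],[0,0,-3]]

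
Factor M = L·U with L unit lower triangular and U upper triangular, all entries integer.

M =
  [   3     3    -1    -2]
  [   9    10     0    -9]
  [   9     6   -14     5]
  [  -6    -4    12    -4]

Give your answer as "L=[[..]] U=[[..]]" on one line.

L=[[1,0,0,0],[3,1,0,0],[3,-3,1,0],[-2,2,-2,1]] U=[[3,3,-1,-2],[0,1,3,-3],[0,0,-2,2],[0,0,0,2]]

  row1 -= 3·row0 → [0,1,3,-3]
  row2 -= 3·row0 → [0,-3,-11,11]
  row3 -= -2·row0 → [0,2,10,-8]
  row2 -= -3·row1 → [0,0,-2,2]
  row3 -= 2·row1 → [0,0,4,-2]
  row3 -= -2·row2 → [0,0,0,2]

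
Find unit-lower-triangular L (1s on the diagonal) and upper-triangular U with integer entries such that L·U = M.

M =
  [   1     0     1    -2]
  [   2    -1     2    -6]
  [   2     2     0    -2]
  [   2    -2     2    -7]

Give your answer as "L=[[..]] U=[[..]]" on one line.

L=[[1,0,0,0],[2,1,0,0],[2,-2,1,0],[2,2,0,1]] U=[[1,0,1,-2],[0,-1,0,-2],[0,0,-2,-2],[0,0,0,1]]

  R1 -= 2·R0 → [0,-1,0,-2]
  R2 -= 2·R0 → [0,2,-2,2]
  R3 -= 2·R0 → [0,-2,0,-3]
  R2 -= -2·R1 → [0,0,-2,-2]
  R3 -= 2·R1 → [0,0,0,1]
  R3 -= 0·R2 → [0,0,0,1]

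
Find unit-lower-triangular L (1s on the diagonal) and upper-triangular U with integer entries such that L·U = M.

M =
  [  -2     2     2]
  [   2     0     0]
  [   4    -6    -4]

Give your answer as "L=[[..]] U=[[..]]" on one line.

L=[[1,0,0],[-1,1,0],[-2,-1,1]] U=[[-2,2,2],[0,2,2],[0,0,2]]

  R1 -= -1·R0 → [0,2,2]
  R2 -= -2·R0 → [0,-2,0]
  R2 -= -1·R1 → [0,0,2]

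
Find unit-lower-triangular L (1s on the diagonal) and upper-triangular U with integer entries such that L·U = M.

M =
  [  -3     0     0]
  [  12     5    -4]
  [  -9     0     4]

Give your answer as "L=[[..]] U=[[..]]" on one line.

L=[[1,0,0],[-4,1,0],[3,0,1]] U=[[-3,0,0],[0,5,-4],[0,0,4]]

  R1 -= -4·R0 → [0,5,-4]
  R2 -= 3·R0 → [0,0,4]
  R2 -= 0·R1 → [0,0,4]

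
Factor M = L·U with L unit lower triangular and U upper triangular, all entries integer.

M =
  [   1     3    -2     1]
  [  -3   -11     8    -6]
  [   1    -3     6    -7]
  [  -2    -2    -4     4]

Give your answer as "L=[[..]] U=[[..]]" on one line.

L=[[1,0,0,0],[-3,1,0,0],[1,3,1,0],[-2,-2,-2,1]] U=[[1,3,-2,1],[0,-2,2,-3],[0,0,2,1],[0,0,0,2]]

  r1 -= -3·r0 → [0,-2,2,-3]
  r2 -= 1·r0 → [0,-6,8,-8]
  r3 -= -2·r0 → [0,4,-8,6]
  r2 -= 3·r1 → [0,0,2,1]
  r3 -= -2·r1 → [0,0,-4,0]
  r3 -= -2·r2 → [0,0,0,2]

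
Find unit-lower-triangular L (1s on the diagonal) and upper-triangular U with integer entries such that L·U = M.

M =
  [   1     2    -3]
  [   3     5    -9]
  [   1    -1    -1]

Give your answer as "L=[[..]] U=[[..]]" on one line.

  R1 -= 3·R0 → [0,-1,0]
  R2 -= 1·R0 → [0,-3,2]
  R2 -= 3·R1 → [0,0,2]

L=[[1,0,0],[3,1,0],[1,3,1]] U=[[1,2,-3],[0,-1,0],[0,0,2]]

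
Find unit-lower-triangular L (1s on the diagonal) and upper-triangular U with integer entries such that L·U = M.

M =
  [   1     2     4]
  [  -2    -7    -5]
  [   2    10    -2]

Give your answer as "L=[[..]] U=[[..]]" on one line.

L=[[1,0,0],[-2,1,0],[2,-2,1]] U=[[1,2,4],[0,-3,3],[0,0,-4]]

  row1 -= -2·row0 → [0,-3,3]
  row2 -= 2·row0 → [0,6,-10]
  row2 -= -2·row1 → [0,0,-4]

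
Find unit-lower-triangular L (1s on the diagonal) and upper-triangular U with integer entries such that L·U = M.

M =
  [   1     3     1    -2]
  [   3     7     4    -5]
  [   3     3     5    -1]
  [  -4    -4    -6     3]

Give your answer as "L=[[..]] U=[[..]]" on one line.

L=[[1,0,0,0],[3,1,0,0],[3,3,1,0],[-4,-4,-2,1]] U=[[1,3,1,-2],[0,-2,1,1],[0,0,-1,2],[0,0,0,3]]

  r1 -= 3·r0 → [0,-2,1,1]
  r2 -= 3·r0 → [0,-6,2,5]
  r3 -= -4·r0 → [0,8,-2,-5]
  r2 -= 3·r1 → [0,0,-1,2]
  r3 -= -4·r1 → [0,0,2,-1]
  r3 -= -2·r2 → [0,0,0,3]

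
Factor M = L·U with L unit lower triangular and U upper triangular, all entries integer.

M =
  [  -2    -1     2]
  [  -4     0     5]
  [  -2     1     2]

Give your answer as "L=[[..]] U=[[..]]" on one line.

L=[[1,0,0],[2,1,0],[1,1,1]] U=[[-2,-1,2],[0,2,1],[0,0,-1]]

  R1 -= 2·R0 → [0,2,1]
  R2 -= 1·R0 → [0,2,0]
  R2 -= 1·R1 → [0,0,-1]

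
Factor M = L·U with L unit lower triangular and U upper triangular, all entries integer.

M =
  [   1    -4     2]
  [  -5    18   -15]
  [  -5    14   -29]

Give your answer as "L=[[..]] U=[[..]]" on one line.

L=[[1,0,0],[-5,1,0],[-5,3,1]] U=[[1,-4,2],[0,-2,-5],[0,0,-4]]

  R1 -= -5·R0 → [0,-2,-5]
  R2 -= -5·R0 → [0,-6,-19]
  R2 -= 3·R1 → [0,0,-4]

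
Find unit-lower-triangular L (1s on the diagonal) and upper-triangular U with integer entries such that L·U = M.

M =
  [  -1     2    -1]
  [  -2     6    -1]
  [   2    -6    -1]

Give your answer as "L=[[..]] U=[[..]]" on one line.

  row1 -= 2·row0 → [0,2,1]
  row2 -= -2·row0 → [0,-2,-3]
  row2 -= -1·row1 → [0,0,-2]

L=[[1,0,0],[2,1,0],[-2,-1,1]] U=[[-1,2,-1],[0,2,1],[0,0,-2]]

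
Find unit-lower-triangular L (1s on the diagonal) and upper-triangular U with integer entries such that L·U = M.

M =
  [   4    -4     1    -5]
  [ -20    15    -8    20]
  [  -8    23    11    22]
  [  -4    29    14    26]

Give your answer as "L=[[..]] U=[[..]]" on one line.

  r1 -= -5·r0 → [0,-5,-3,-5]
  r2 -= -2·r0 → [0,15,13,12]
  r3 -= -1·r0 → [0,25,15,21]
  r2 -= -3·r1 → [0,0,4,-3]
  r3 -= -5·r1 → [0,0,0,-4]
  r3 -= 0·r2 → [0,0,0,-4]

L=[[1,0,0,0],[-5,1,0,0],[-2,-3,1,0],[-1,-5,0,1]] U=[[4,-4,1,-5],[0,-5,-3,-5],[0,0,4,-3],[0,0,0,-4]]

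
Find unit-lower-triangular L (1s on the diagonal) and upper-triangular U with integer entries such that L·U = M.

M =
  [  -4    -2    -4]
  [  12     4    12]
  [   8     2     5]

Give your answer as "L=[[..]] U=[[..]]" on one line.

L=[[1,0,0],[-3,1,0],[-2,1,1]] U=[[-4,-2,-4],[0,-2,0],[0,0,-3]]

  R1 -= -3·R0 → [0,-2,0]
  R2 -= -2·R0 → [0,-2,-3]
  R2 -= 1·R1 → [0,0,-3]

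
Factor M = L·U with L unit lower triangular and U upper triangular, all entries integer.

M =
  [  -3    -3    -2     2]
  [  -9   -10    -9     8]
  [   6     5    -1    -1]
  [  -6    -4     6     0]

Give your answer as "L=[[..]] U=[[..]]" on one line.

L=[[1,0,0,0],[3,1,0,0],[-2,1,1,0],[2,-2,-2,1]] U=[[-3,-3,-2,2],[0,-1,-3,2],[0,0,-2,1],[0,0,0,2]]

  r1 -= 3·r0 → [0,-1,-3,2]
  r2 -= -2·r0 → [0,-1,-5,3]
  r3 -= 2·r0 → [0,2,10,-4]
  r2 -= 1·r1 → [0,0,-2,1]
  r3 -= -2·r1 → [0,0,4,0]
  r3 -= -2·r2 → [0,0,0,2]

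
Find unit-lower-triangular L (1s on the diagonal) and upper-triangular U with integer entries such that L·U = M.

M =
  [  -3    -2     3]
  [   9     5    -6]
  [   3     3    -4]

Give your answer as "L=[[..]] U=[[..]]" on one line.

L=[[1,0,0],[-3,1,0],[-1,-1,1]] U=[[-3,-2,3],[0,-1,3],[0,0,2]]

  row1 -= -3·row0 → [0,-1,3]
  row2 -= -1·row0 → [0,1,-1]
  row2 -= -1·row1 → [0,0,2]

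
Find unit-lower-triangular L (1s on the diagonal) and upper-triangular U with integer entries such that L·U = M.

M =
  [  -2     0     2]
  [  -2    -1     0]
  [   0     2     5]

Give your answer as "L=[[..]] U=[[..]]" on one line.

  row1 -= 1·row0 → [0,-1,-2]
  row2 -= 0·row0 → [0,2,5]
  row2 -= -2·row1 → [0,0,1]

L=[[1,0,0],[1,1,0],[0,-2,1]] U=[[-2,0,2],[0,-1,-2],[0,0,1]]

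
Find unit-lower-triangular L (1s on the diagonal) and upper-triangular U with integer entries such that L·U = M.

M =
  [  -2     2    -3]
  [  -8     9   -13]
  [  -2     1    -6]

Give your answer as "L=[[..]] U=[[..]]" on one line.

  r1 -= 4·r0 → [0,1,-1]
  r2 -= 1·r0 → [0,-1,-3]
  r2 -= -1·r1 → [0,0,-4]

L=[[1,0,0],[4,1,0],[1,-1,1]] U=[[-2,2,-3],[0,1,-1],[0,0,-4]]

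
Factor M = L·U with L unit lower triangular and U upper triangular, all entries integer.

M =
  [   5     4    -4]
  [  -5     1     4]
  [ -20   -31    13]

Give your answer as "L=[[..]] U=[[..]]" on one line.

  R1 -= -1·R0 → [0,5,0]
  R2 -= -4·R0 → [0,-15,-3]
  R2 -= -3·R1 → [0,0,-3]

L=[[1,0,0],[-1,1,0],[-4,-3,1]] U=[[5,4,-4],[0,5,0],[0,0,-3]]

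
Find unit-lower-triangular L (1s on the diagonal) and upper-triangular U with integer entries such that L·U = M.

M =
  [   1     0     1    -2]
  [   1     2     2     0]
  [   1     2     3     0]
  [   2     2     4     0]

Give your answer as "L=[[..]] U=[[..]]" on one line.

  R1 -= 1·R0 → [0,2,1,2]
  R2 -= 1·R0 → [0,2,2,2]
  R3 -= 2·R0 → [0,2,2,4]
  R2 -= 1·R1 → [0,0,1,0]
  R3 -= 1·R1 → [0,0,1,2]
  R3 -= 1·R2 → [0,0,0,2]

L=[[1,0,0,0],[1,1,0,0],[1,1,1,0],[2,1,1,1]] U=[[1,0,1,-2],[0,2,1,2],[0,0,1,0],[0,0,0,2]]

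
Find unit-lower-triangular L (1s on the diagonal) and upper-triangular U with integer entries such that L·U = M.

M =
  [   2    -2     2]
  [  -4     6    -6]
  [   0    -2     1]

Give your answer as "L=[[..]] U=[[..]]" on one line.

L=[[1,0,0],[-2,1,0],[0,-1,1]] U=[[2,-2,2],[0,2,-2],[0,0,-1]]

  row1 -= -2·row0 → [0,2,-2]
  row2 -= 0·row0 → [0,-2,1]
  row2 -= -1·row1 → [0,0,-1]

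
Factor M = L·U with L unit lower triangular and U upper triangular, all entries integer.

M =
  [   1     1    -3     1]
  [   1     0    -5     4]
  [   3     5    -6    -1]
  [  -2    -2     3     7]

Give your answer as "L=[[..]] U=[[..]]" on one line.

  r1 -= 1·r0 → [0,-1,-2,3]
  r2 -= 3·r0 → [0,2,3,-4]
  r3 -= -2·r0 → [0,0,-3,9]
  r2 -= -2·r1 → [0,0,-1,2]
  r3 -= 0·r1 → [0,0,-3,9]
  r3 -= 3·r2 → [0,0,0,3]

L=[[1,0,0,0],[1,1,0,0],[3,-2,1,0],[-2,0,3,1]] U=[[1,1,-3,1],[0,-1,-2,3],[0,0,-1,2],[0,0,0,3]]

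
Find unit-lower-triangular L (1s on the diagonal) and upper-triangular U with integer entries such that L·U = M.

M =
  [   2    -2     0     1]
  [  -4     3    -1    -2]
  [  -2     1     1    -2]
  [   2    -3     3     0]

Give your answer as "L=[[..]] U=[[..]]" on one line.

  R1 -= -2·R0 → [0,-1,-1,0]
  R2 -= -1·R0 → [0,-1,1,-1]
  R3 -= 1·R0 → [0,-1,3,-1]
  R2 -= 1·R1 → [0,0,2,-1]
  R3 -= 1·R1 → [0,0,4,-1]
  R3 -= 2·R2 → [0,0,0,1]

L=[[1,0,0,0],[-2,1,0,0],[-1,1,1,0],[1,1,2,1]] U=[[2,-2,0,1],[0,-1,-1,0],[0,0,2,-1],[0,0,0,1]]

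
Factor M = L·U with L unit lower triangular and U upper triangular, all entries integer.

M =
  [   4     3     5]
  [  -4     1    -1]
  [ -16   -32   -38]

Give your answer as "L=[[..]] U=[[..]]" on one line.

  R1 -= -1·R0 → [0,4,4]
  R2 -= -4·R0 → [0,-20,-18]
  R2 -= -5·R1 → [0,0,2]

L=[[1,0,0],[-1,1,0],[-4,-5,1]] U=[[4,3,5],[0,4,4],[0,0,2]]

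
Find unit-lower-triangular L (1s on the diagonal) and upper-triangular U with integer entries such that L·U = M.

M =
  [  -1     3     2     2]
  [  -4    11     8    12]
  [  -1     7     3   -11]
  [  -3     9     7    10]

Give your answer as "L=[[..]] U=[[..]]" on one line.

L=[[1,0,0,0],[4,1,0,0],[1,-4,1,0],[3,0,1,1]] U=[[-1,3,2,2],[0,-1,0,4],[0,0,1,3],[0,0,0,1]]

  r1 -= 4·r0 → [0,-1,0,4]
  r2 -= 1·r0 → [0,4,1,-13]
  r3 -= 3·r0 → [0,0,1,4]
  r2 -= -4·r1 → [0,0,1,3]
  r3 -= 0·r1 → [0,0,1,4]
  r3 -= 1·r2 → [0,0,0,1]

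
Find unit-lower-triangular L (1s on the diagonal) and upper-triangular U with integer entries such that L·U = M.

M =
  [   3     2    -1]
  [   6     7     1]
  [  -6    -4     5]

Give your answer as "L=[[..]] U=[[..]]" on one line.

L=[[1,0,0],[2,1,0],[-2,0,1]] U=[[3,2,-1],[0,3,3],[0,0,3]]

  row1 -= 2·row0 → [0,3,3]
  row2 -= -2·row0 → [0,0,3]
  row2 -= 0·row1 → [0,0,3]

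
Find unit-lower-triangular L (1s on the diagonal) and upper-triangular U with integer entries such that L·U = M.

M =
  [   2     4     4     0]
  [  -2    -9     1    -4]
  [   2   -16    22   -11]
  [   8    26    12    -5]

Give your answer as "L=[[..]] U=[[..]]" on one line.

  r1 -= -1·r0 → [0,-5,5,-4]
  r2 -= 1·r0 → [0,-20,18,-11]
  r3 -= 4·r0 → [0,10,-4,-5]
  r2 -= 4·r1 → [0,0,-2,5]
  r3 -= -2·r1 → [0,0,6,-13]
  r3 -= -3·r2 → [0,0,0,2]

L=[[1,0,0,0],[-1,1,0,0],[1,4,1,0],[4,-2,-3,1]] U=[[2,4,4,0],[0,-5,5,-4],[0,0,-2,5],[0,0,0,2]]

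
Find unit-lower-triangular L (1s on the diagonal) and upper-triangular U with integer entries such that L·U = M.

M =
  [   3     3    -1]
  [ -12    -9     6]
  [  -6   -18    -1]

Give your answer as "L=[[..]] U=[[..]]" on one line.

L=[[1,0,0],[-4,1,0],[-2,-4,1]] U=[[3,3,-1],[0,3,2],[0,0,5]]

  r1 -= -4·r0 → [0,3,2]
  r2 -= -2·r0 → [0,-12,-3]
  r2 -= -4·r1 → [0,0,5]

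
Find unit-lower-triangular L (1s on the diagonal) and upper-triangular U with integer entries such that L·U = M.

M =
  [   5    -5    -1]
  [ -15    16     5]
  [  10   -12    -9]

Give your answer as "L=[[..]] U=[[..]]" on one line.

L=[[1,0,0],[-3,1,0],[2,-2,1]] U=[[5,-5,-1],[0,1,2],[0,0,-3]]

  r1 -= -3·r0 → [0,1,2]
  r2 -= 2·r0 → [0,-2,-7]
  r2 -= -2·r1 → [0,0,-3]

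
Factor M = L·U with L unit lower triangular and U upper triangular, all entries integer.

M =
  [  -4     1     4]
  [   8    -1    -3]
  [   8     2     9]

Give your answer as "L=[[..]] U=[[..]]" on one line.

  row1 -= -2·row0 → [0,1,5]
  row2 -= -2·row0 → [0,4,17]
  row2 -= 4·row1 → [0,0,-3]

L=[[1,0,0],[-2,1,0],[-2,4,1]] U=[[-4,1,4],[0,1,5],[0,0,-3]]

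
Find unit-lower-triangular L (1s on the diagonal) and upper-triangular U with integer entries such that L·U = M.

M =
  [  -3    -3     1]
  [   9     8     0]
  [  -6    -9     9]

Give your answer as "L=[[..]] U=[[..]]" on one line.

  r1 -= -3·r0 → [0,-1,3]
  r2 -= 2·r0 → [0,-3,7]
  r2 -= 3·r1 → [0,0,-2]

L=[[1,0,0],[-3,1,0],[2,3,1]] U=[[-3,-3,1],[0,-1,3],[0,0,-2]]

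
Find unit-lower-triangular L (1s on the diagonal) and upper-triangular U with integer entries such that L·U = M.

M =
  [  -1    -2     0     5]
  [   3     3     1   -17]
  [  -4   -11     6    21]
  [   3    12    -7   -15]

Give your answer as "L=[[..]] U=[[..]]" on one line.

  R1 -= -3·R0 → [0,-3,1,-2]
  R2 -= 4·R0 → [0,-3,6,1]
  R3 -= -3·R0 → [0,6,-7,0]
  R2 -= 1·R1 → [0,0,5,3]
  R3 -= -2·R1 → [0,0,-5,-4]
  R3 -= -1·R2 → [0,0,0,-1]

L=[[1,0,0,0],[-3,1,0,0],[4,1,1,0],[-3,-2,-1,1]] U=[[-1,-2,0,5],[0,-3,1,-2],[0,0,5,3],[0,0,0,-1]]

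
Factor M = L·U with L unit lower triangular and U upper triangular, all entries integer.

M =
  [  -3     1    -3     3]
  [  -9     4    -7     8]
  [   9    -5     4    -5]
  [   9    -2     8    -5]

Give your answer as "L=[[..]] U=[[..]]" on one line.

  row1 -= 3·row0 → [0,1,2,-1]
  row2 -= -3·row0 → [0,-2,-5,4]
  row3 -= -3·row0 → [0,1,-1,4]
  row2 -= -2·row1 → [0,0,-1,2]
  row3 -= 1·row1 → [0,0,-3,5]
  row3 -= 3·row2 → [0,0,0,-1]

L=[[1,0,0,0],[3,1,0,0],[-3,-2,1,0],[-3,1,3,1]] U=[[-3,1,-3,3],[0,1,2,-1],[0,0,-1,2],[0,0,0,-1]]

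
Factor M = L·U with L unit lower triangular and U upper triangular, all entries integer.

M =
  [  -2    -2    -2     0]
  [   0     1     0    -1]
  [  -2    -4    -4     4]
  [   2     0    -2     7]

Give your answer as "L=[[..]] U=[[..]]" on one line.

  r1 -= 0·r0 → [0,1,0,-1]
  r2 -= 1·r0 → [0,-2,-2,4]
  r3 -= -1·r0 → [0,-2,-4,7]
  r2 -= -2·r1 → [0,0,-2,2]
  r3 -= -2·r1 → [0,0,-4,5]
  r3 -= 2·r2 → [0,0,0,1]

L=[[1,0,0,0],[0,1,0,0],[1,-2,1,0],[-1,-2,2,1]] U=[[-2,-2,-2,0],[0,1,0,-1],[0,0,-2,2],[0,0,0,1]]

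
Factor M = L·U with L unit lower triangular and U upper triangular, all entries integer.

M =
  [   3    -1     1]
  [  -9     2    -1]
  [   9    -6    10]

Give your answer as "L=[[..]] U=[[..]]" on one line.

L=[[1,0,0],[-3,1,0],[3,3,1]] U=[[3,-1,1],[0,-1,2],[0,0,1]]

  row1 -= -3·row0 → [0,-1,2]
  row2 -= 3·row0 → [0,-3,7]
  row2 -= 3·row1 → [0,0,1]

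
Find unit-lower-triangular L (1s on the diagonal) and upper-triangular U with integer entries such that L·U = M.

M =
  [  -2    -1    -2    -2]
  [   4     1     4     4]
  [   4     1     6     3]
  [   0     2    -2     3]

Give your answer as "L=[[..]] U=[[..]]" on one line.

  r1 -= -2·r0 → [0,-1,0,0]
  r2 -= -2·r0 → [0,-1,2,-1]
  r3 -= 0·r0 → [0,2,-2,3]
  r2 -= 1·r1 → [0,0,2,-1]
  r3 -= -2·r1 → [0,0,-2,3]
  r3 -= -1·r2 → [0,0,0,2]

L=[[1,0,0,0],[-2,1,0,0],[-2,1,1,0],[0,-2,-1,1]] U=[[-2,-1,-2,-2],[0,-1,0,0],[0,0,2,-1],[0,0,0,2]]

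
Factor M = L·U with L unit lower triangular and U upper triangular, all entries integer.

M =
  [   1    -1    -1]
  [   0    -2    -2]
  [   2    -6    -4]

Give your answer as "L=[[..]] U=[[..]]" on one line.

L=[[1,0,0],[0,1,0],[2,2,1]] U=[[1,-1,-1],[0,-2,-2],[0,0,2]]

  R1 -= 0·R0 → [0,-2,-2]
  R2 -= 2·R0 → [0,-4,-2]
  R2 -= 2·R1 → [0,0,2]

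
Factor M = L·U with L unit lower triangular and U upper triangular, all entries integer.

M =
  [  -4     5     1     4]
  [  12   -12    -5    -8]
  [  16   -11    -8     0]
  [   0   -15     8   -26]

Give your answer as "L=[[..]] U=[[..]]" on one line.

L=[[1,0,0,0],[-3,1,0,0],[-4,3,1,0],[0,-5,-1,1]] U=[[-4,5,1,4],[0,3,-2,4],[0,0,2,4],[0,0,0,-2]]

  r1 -= -3·r0 → [0,3,-2,4]
  r2 -= -4·r0 → [0,9,-4,16]
  r3 -= 0·r0 → [0,-15,8,-26]
  r2 -= 3·r1 → [0,0,2,4]
  r3 -= -5·r1 → [0,0,-2,-6]
  r3 -= -1·r2 → [0,0,0,-2]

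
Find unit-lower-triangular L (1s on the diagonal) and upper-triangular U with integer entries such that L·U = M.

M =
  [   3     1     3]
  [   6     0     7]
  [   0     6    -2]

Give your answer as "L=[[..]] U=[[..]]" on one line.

L=[[1,0,0],[2,1,0],[0,-3,1]] U=[[3,1,3],[0,-2,1],[0,0,1]]

  row1 -= 2·row0 → [0,-2,1]
  row2 -= 0·row0 → [0,6,-2]
  row2 -= -3·row1 → [0,0,1]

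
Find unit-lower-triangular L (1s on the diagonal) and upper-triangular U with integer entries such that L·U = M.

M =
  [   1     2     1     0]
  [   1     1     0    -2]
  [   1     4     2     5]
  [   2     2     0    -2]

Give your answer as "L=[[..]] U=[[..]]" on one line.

  R1 -= 1·R0 → [0,-1,-1,-2]
  R2 -= 1·R0 → [0,2,1,5]
  R3 -= 2·R0 → [0,-2,-2,-2]
  R2 -= -2·R1 → [0,0,-1,1]
  R3 -= 2·R1 → [0,0,0,2]
  R3 -= 0·R2 → [0,0,0,2]

L=[[1,0,0,0],[1,1,0,0],[1,-2,1,0],[2,2,0,1]] U=[[1,2,1,0],[0,-1,-1,-2],[0,0,-1,1],[0,0,0,2]]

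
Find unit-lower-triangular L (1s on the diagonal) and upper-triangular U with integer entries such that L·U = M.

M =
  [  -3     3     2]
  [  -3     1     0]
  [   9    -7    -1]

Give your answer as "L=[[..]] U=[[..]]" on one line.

L=[[1,0,0],[1,1,0],[-3,-1,1]] U=[[-3,3,2],[0,-2,-2],[0,0,3]]

  r1 -= 1·r0 → [0,-2,-2]
  r2 -= -3·r0 → [0,2,5]
  r2 -= -1·r1 → [0,0,3]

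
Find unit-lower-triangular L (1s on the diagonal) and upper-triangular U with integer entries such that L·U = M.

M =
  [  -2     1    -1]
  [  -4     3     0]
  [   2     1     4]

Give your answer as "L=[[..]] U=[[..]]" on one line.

  row1 -= 2·row0 → [0,1,2]
  row2 -= -1·row0 → [0,2,3]
  row2 -= 2·row1 → [0,0,-1]

L=[[1,0,0],[2,1,0],[-1,2,1]] U=[[-2,1,-1],[0,1,2],[0,0,-1]]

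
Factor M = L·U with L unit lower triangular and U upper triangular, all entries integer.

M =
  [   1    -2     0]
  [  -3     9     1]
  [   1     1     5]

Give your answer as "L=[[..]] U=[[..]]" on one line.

  r1 -= -3·r0 → [0,3,1]
  r2 -= 1·r0 → [0,3,5]
  r2 -= 1·r1 → [0,0,4]

L=[[1,0,0],[-3,1,0],[1,1,1]] U=[[1,-2,0],[0,3,1],[0,0,4]]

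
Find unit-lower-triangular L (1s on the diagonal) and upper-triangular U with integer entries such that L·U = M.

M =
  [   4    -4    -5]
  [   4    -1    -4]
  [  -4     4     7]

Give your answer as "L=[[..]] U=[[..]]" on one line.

  r1 -= 1·r0 → [0,3,1]
  r2 -= -1·r0 → [0,0,2]
  r2 -= 0·r1 → [0,0,2]

L=[[1,0,0],[1,1,0],[-1,0,1]] U=[[4,-4,-5],[0,3,1],[0,0,2]]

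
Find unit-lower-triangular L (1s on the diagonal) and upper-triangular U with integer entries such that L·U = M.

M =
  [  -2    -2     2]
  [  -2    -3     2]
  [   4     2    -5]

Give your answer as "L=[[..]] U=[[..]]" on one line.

  R1 -= 1·R0 → [0,-1,0]
  R2 -= -2·R0 → [0,-2,-1]
  R2 -= 2·R1 → [0,0,-1]

L=[[1,0,0],[1,1,0],[-2,2,1]] U=[[-2,-2,2],[0,-1,0],[0,0,-1]]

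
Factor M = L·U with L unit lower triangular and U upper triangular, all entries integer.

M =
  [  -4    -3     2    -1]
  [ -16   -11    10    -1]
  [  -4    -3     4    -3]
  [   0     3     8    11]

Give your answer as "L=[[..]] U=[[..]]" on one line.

  r1 -= 4·r0 → [0,1,2,3]
  r2 -= 1·r0 → [0,0,2,-2]
  r3 -= 0·r0 → [0,3,8,11]
  r2 -= 0·r1 → [0,0,2,-2]
  r3 -= 3·r1 → [0,0,2,2]
  r3 -= 1·r2 → [0,0,0,4]

L=[[1,0,0,0],[4,1,0,0],[1,0,1,0],[0,3,1,1]] U=[[-4,-3,2,-1],[0,1,2,3],[0,0,2,-2],[0,0,0,4]]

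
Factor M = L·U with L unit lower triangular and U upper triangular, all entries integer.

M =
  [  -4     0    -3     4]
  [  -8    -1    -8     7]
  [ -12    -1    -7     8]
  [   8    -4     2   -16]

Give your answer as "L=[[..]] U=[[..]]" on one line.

L=[[1,0,0,0],[2,1,0,0],[3,1,1,0],[-2,4,1,1]] U=[[-4,0,-3,4],[0,-1,-2,-1],[0,0,4,-3],[0,0,0,-1]]

  r1 -= 2·r0 → [0,-1,-2,-1]
  r2 -= 3·r0 → [0,-1,2,-4]
  r3 -= -2·r0 → [0,-4,-4,-8]
  r2 -= 1·r1 → [0,0,4,-3]
  r3 -= 4·r1 → [0,0,4,-4]
  r3 -= 1·r2 → [0,0,0,-1]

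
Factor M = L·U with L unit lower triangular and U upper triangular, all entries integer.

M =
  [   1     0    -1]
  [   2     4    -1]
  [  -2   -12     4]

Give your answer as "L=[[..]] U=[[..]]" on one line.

L=[[1,0,0],[2,1,0],[-2,-3,1]] U=[[1,0,-1],[0,4,1],[0,0,5]]

  r1 -= 2·r0 → [0,4,1]
  r2 -= -2·r0 → [0,-12,2]
  r2 -= -3·r1 → [0,0,5]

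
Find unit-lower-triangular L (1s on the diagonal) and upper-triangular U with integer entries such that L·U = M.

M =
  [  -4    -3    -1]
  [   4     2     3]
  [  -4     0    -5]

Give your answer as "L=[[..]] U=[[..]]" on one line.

L=[[1,0,0],[-1,1,0],[1,-3,1]] U=[[-4,-3,-1],[0,-1,2],[0,0,2]]

  row1 -= -1·row0 → [0,-1,2]
  row2 -= 1·row0 → [0,3,-4]
  row2 -= -3·row1 → [0,0,2]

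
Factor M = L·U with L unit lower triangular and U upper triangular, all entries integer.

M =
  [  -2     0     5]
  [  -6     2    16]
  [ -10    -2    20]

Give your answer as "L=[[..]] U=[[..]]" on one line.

L=[[1,0,0],[3,1,0],[5,-1,1]] U=[[-2,0,5],[0,2,1],[0,0,-4]]

  r1 -= 3·r0 → [0,2,1]
  r2 -= 5·r0 → [0,-2,-5]
  r2 -= -1·r1 → [0,0,-4]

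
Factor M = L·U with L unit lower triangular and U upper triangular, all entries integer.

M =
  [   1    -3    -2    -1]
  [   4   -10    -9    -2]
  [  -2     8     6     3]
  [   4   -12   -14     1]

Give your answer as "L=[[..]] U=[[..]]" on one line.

L=[[1,0,0,0],[4,1,0,0],[-2,1,1,0],[4,0,-2,1]] U=[[1,-3,-2,-1],[0,2,-1,2],[0,0,3,-1],[0,0,0,3]]

  R1 -= 4·R0 → [0,2,-1,2]
  R2 -= -2·R0 → [0,2,2,1]
  R3 -= 4·R0 → [0,0,-6,5]
  R2 -= 1·R1 → [0,0,3,-1]
  R3 -= 0·R1 → [0,0,-6,5]
  R3 -= -2·R2 → [0,0,0,3]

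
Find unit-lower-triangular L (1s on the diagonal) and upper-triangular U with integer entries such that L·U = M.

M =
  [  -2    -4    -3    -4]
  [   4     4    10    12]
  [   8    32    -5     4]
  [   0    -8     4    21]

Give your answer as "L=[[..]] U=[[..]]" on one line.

L=[[1,0,0,0],[-2,1,0,0],[-4,-4,1,0],[0,2,4,1]] U=[[-2,-4,-3,-4],[0,-4,4,4],[0,0,-1,4],[0,0,0,-3]]

  r1 -= -2·r0 → [0,-4,4,4]
  r2 -= -4·r0 → [0,16,-17,-12]
  r3 -= 0·r0 → [0,-8,4,21]
  r2 -= -4·r1 → [0,0,-1,4]
  r3 -= 2·r1 → [0,0,-4,13]
  r3 -= 4·r2 → [0,0,0,-3]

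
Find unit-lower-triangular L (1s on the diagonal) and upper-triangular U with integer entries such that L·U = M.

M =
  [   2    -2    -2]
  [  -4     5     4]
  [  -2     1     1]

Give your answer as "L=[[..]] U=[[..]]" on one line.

L=[[1,0,0],[-2,1,0],[-1,-1,1]] U=[[2,-2,-2],[0,1,0],[0,0,-1]]

  R1 -= -2·R0 → [0,1,0]
  R2 -= -1·R0 → [0,-1,-1]
  R2 -= -1·R1 → [0,0,-1]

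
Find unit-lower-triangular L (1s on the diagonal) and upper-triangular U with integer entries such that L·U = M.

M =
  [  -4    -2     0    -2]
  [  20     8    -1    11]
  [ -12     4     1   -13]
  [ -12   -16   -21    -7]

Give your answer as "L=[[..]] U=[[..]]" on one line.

L=[[1,0,0,0],[-5,1,0,0],[3,-5,1,0],[3,5,4,1]] U=[[-4,-2,0,-2],[0,-2,-1,1],[0,0,-4,-2],[0,0,0,2]]

  row1 -= -5·row0 → [0,-2,-1,1]
  row2 -= 3·row0 → [0,10,1,-7]
  row3 -= 3·row0 → [0,-10,-21,-1]
  row2 -= -5·row1 → [0,0,-4,-2]
  row3 -= 5·row1 → [0,0,-16,-6]
  row3 -= 4·row2 → [0,0,0,2]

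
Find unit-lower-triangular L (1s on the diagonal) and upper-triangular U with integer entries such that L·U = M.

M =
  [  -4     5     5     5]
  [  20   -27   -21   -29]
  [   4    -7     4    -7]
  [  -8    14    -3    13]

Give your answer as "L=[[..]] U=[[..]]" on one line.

  r1 -= -5·r0 → [0,-2,4,-4]
  r2 -= -1·r0 → [0,-2,9,-2]
  r3 -= 2·r0 → [0,4,-13,3]
  r2 -= 1·r1 → [0,0,5,2]
  r3 -= -2·r1 → [0,0,-5,-5]
  r3 -= -1·r2 → [0,0,0,-3]

L=[[1,0,0,0],[-5,1,0,0],[-1,1,1,0],[2,-2,-1,1]] U=[[-4,5,5,5],[0,-2,4,-4],[0,0,5,2],[0,0,0,-3]]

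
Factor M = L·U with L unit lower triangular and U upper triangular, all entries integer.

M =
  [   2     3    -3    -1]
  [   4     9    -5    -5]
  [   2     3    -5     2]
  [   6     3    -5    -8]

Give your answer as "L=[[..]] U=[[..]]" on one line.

L=[[1,0,0,0],[2,1,0,0],[1,0,1,0],[3,-2,-3,1]] U=[[2,3,-3,-1],[0,3,1,-3],[0,0,-2,3],[0,0,0,-2]]

  R1 -= 2·R0 → [0,3,1,-3]
  R2 -= 1·R0 → [0,0,-2,3]
  R3 -= 3·R0 → [0,-6,4,-5]
  R2 -= 0·R1 → [0,0,-2,3]
  R3 -= -2·R1 → [0,0,6,-11]
  R3 -= -3·R2 → [0,0,0,-2]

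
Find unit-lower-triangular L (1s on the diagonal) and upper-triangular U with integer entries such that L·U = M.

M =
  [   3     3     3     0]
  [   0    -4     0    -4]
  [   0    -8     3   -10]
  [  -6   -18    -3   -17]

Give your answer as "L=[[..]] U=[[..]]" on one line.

  r1 -= 0·r0 → [0,-4,0,-4]
  r2 -= 0·r0 → [0,-8,3,-10]
  r3 -= -2·r0 → [0,-12,3,-17]
  r2 -= 2·r1 → [0,0,3,-2]
  r3 -= 3·r1 → [0,0,3,-5]
  r3 -= 1·r2 → [0,0,0,-3]

L=[[1,0,0,0],[0,1,0,0],[0,2,1,0],[-2,3,1,1]] U=[[3,3,3,0],[0,-4,0,-4],[0,0,3,-2],[0,0,0,-3]]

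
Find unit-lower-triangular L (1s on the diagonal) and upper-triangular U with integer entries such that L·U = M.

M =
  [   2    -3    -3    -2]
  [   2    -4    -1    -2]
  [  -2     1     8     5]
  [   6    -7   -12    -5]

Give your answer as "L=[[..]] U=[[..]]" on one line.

  row1 -= 1·row0 → [0,-1,2,0]
  row2 -= -1·row0 → [0,-2,5,3]
  row3 -= 3·row0 → [0,2,-3,1]
  row2 -= 2·row1 → [0,0,1,3]
  row3 -= -2·row1 → [0,0,1,1]
  row3 -= 1·row2 → [0,0,0,-2]

L=[[1,0,0,0],[1,1,0,0],[-1,2,1,0],[3,-2,1,1]] U=[[2,-3,-3,-2],[0,-1,2,0],[0,0,1,3],[0,0,0,-2]]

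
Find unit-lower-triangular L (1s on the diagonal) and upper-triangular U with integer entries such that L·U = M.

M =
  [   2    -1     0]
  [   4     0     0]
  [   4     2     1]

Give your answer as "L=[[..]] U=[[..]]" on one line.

  r1 -= 2·r0 → [0,2,0]
  r2 -= 2·r0 → [0,4,1]
  r2 -= 2·r1 → [0,0,1]

L=[[1,0,0],[2,1,0],[2,2,1]] U=[[2,-1,0],[0,2,0],[0,0,1]]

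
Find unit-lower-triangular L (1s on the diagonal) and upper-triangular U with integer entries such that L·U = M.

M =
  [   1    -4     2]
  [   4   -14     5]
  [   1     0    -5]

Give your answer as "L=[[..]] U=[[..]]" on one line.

L=[[1,0,0],[4,1,0],[1,2,1]] U=[[1,-4,2],[0,2,-3],[0,0,-1]]

  r1 -= 4·r0 → [0,2,-3]
  r2 -= 1·r0 → [0,4,-7]
  r2 -= 2·r1 → [0,0,-1]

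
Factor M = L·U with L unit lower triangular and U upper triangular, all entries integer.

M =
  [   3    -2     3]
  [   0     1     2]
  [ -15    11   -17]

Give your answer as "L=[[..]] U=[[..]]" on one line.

  row1 -= 0·row0 → [0,1,2]
  row2 -= -5·row0 → [0,1,-2]
  row2 -= 1·row1 → [0,0,-4]

L=[[1,0,0],[0,1,0],[-5,1,1]] U=[[3,-2,3],[0,1,2],[0,0,-4]]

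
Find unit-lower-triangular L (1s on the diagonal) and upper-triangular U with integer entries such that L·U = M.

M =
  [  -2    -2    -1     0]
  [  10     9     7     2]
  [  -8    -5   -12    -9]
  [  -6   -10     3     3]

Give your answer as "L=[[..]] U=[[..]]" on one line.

  row1 -= -5·row0 → [0,-1,2,2]
  row2 -= 4·row0 → [0,3,-8,-9]
  row3 -= 3·row0 → [0,-4,6,3]
  row2 -= -3·row1 → [0,0,-2,-3]
  row3 -= 4·row1 → [0,0,-2,-5]
  row3 -= 1·row2 → [0,0,0,-2]

L=[[1,0,0,0],[-5,1,0,0],[4,-3,1,0],[3,4,1,1]] U=[[-2,-2,-1,0],[0,-1,2,2],[0,0,-2,-3],[0,0,0,-2]]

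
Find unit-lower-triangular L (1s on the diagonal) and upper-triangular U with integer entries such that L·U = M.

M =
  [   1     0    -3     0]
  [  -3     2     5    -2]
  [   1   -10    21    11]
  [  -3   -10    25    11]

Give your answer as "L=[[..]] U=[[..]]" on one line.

L=[[1,0,0,0],[-3,1,0,0],[1,-5,1,0],[-3,-5,-1,1]] U=[[1,0,-3,0],[0,2,-4,-2],[0,0,4,1],[0,0,0,2]]

  row1 -= -3·row0 → [0,2,-4,-2]
  row2 -= 1·row0 → [0,-10,24,11]
  row3 -= -3·row0 → [0,-10,16,11]
  row2 -= -5·row1 → [0,0,4,1]
  row3 -= -5·row1 → [0,0,-4,1]
  row3 -= -1·row2 → [0,0,0,2]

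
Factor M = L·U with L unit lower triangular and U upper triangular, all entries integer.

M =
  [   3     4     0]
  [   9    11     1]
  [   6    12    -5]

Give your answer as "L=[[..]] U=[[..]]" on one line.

  R1 -= 3·R0 → [0,-1,1]
  R2 -= 2·R0 → [0,4,-5]
  R2 -= -4·R1 → [0,0,-1]

L=[[1,0,0],[3,1,0],[2,-4,1]] U=[[3,4,0],[0,-1,1],[0,0,-1]]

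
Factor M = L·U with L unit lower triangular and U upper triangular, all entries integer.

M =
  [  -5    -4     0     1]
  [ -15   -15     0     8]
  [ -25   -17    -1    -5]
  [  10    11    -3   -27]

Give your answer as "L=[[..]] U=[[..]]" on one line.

L=[[1,0,0,0],[3,1,0,0],[5,-1,1,0],[-2,-1,3,1]] U=[[-5,-4,0,1],[0,-3,0,5],[0,0,-1,-5],[0,0,0,-5]]

  r1 -= 3·r0 → [0,-3,0,5]
  r2 -= 5·r0 → [0,3,-1,-10]
  r3 -= -2·r0 → [0,3,-3,-25]
  r2 -= -1·r1 → [0,0,-1,-5]
  r3 -= -1·r1 → [0,0,-3,-20]
  r3 -= 3·r2 → [0,0,0,-5]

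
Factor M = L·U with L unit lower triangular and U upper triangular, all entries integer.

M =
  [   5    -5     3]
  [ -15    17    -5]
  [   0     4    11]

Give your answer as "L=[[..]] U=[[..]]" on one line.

L=[[1,0,0],[-3,1,0],[0,2,1]] U=[[5,-5,3],[0,2,4],[0,0,3]]

  row1 -= -3·row0 → [0,2,4]
  row2 -= 0·row0 → [0,4,11]
  row2 -= 2·row1 → [0,0,3]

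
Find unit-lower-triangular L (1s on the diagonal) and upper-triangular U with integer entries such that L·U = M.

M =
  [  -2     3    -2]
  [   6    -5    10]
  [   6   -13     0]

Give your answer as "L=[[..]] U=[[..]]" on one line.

  R1 -= -3·R0 → [0,4,4]
  R2 -= -3·R0 → [0,-4,-6]
  R2 -= -1·R1 → [0,0,-2]

L=[[1,0,0],[-3,1,0],[-3,-1,1]] U=[[-2,3,-2],[0,4,4],[0,0,-2]]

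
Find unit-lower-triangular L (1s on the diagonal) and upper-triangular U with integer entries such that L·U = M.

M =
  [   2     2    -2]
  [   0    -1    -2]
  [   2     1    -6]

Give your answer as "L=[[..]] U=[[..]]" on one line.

  row1 -= 0·row0 → [0,-1,-2]
  row2 -= 1·row0 → [0,-1,-4]
  row2 -= 1·row1 → [0,0,-2]

L=[[1,0,0],[0,1,0],[1,1,1]] U=[[2,2,-2],[0,-1,-2],[0,0,-2]]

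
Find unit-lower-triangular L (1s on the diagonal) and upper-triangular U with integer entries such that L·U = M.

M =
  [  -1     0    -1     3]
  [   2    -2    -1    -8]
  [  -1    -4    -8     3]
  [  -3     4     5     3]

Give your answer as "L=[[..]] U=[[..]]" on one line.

L=[[1,0,0,0],[-2,1,0,0],[1,2,1,0],[3,-2,-2,1]] U=[[-1,0,-1,3],[0,-2,-3,-2],[0,0,-1,4],[0,0,0,-2]]

  row1 -= -2·row0 → [0,-2,-3,-2]
  row2 -= 1·row0 → [0,-4,-7,0]
  row3 -= 3·row0 → [0,4,8,-6]
  row2 -= 2·row1 → [0,0,-1,4]
  row3 -= -2·row1 → [0,0,2,-10]
  row3 -= -2·row2 → [0,0,0,-2]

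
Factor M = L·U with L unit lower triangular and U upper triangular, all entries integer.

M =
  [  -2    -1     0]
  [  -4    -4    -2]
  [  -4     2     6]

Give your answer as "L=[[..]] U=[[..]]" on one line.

  r1 -= 2·r0 → [0,-2,-2]
  r2 -= 2·r0 → [0,4,6]
  r2 -= -2·r1 → [0,0,2]

L=[[1,0,0],[2,1,0],[2,-2,1]] U=[[-2,-1,0],[0,-2,-2],[0,0,2]]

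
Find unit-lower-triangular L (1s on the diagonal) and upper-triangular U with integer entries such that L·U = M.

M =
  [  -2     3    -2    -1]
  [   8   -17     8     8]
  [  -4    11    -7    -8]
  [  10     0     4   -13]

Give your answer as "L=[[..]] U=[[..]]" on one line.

L=[[1,0,0,0],[-4,1,0,0],[2,-1,1,0],[-5,-3,2,1]] U=[[-2,3,-2,-1],[0,-5,0,4],[0,0,-3,-2],[0,0,0,-2]]

  r1 -= -4·r0 → [0,-5,0,4]
  r2 -= 2·r0 → [0,5,-3,-6]
  r3 -= -5·r0 → [0,15,-6,-18]
  r2 -= -1·r1 → [0,0,-3,-2]
  r3 -= -3·r1 → [0,0,-6,-6]
  r3 -= 2·r2 → [0,0,0,-2]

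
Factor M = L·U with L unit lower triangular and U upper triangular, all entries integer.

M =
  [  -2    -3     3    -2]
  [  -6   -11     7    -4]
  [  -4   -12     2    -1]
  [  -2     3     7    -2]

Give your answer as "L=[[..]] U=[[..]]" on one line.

L=[[1,0,0,0],[3,1,0,0],[2,3,1,0],[1,-3,-1,1]] U=[[-2,-3,3,-2],[0,-2,-2,2],[0,0,2,-3],[0,0,0,3]]

  r1 -= 3·r0 → [0,-2,-2,2]
  r2 -= 2·r0 → [0,-6,-4,3]
  r3 -= 1·r0 → [0,6,4,0]
  r2 -= 3·r1 → [0,0,2,-3]
  r3 -= -3·r1 → [0,0,-2,6]
  r3 -= -1·r2 → [0,0,0,3]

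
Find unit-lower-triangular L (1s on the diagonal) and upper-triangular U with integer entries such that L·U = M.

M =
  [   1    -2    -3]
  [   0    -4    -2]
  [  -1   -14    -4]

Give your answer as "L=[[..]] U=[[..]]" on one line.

L=[[1,0,0],[0,1,0],[-1,4,1]] U=[[1,-2,-3],[0,-4,-2],[0,0,1]]

  row1 -= 0·row0 → [0,-4,-2]
  row2 -= -1·row0 → [0,-16,-7]
  row2 -= 4·row1 → [0,0,1]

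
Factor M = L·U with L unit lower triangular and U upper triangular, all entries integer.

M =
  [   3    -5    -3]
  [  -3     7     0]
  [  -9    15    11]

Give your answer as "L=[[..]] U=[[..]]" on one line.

L=[[1,0,0],[-1,1,0],[-3,0,1]] U=[[3,-5,-3],[0,2,-3],[0,0,2]]

  r1 -= -1·r0 → [0,2,-3]
  r2 -= -3·r0 → [0,0,2]
  r2 -= 0·r1 → [0,0,2]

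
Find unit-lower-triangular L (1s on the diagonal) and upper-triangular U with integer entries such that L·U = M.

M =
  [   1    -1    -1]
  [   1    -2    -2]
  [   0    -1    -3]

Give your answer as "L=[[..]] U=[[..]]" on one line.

  r1 -= 1·r0 → [0,-1,-1]
  r2 -= 0·r0 → [0,-1,-3]
  r2 -= 1·r1 → [0,0,-2]

L=[[1,0,0],[1,1,0],[0,1,1]] U=[[1,-1,-1],[0,-1,-1],[0,0,-2]]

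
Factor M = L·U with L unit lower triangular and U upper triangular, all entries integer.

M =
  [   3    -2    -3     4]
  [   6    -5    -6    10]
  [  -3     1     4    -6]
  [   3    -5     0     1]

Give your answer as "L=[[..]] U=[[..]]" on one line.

  R1 -= 2·R0 → [0,-1,0,2]
  R2 -= -1·R0 → [0,-1,1,-2]
  R3 -= 1·R0 → [0,-3,3,-3]
  R2 -= 1·R1 → [0,0,1,-4]
  R3 -= 3·R1 → [0,0,3,-9]
  R3 -= 3·R2 → [0,0,0,3]

L=[[1,0,0,0],[2,1,0,0],[-1,1,1,0],[1,3,3,1]] U=[[3,-2,-3,4],[0,-1,0,2],[0,0,1,-4],[0,0,0,3]]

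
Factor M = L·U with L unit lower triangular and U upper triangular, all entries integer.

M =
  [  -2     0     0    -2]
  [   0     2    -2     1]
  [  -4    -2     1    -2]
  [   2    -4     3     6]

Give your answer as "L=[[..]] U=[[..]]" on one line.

  R1 -= 0·R0 → [0,2,-2,1]
  R2 -= 2·R0 → [0,-2,1,2]
  R3 -= -1·R0 → [0,-4,3,4]
  R2 -= -1·R1 → [0,0,-1,3]
  R3 -= -2·R1 → [0,0,-1,6]
  R3 -= 1·R2 → [0,0,0,3]

L=[[1,0,0,0],[0,1,0,0],[2,-1,1,0],[-1,-2,1,1]] U=[[-2,0,0,-2],[0,2,-2,1],[0,0,-1,3],[0,0,0,3]]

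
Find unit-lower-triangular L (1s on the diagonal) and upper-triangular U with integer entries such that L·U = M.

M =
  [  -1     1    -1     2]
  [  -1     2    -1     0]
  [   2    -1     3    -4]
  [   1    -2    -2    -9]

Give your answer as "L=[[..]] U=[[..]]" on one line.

  row1 -= 1·row0 → [0,1,0,-2]
  row2 -= -2·row0 → [0,1,1,0]
  row3 -= -1·row0 → [0,-1,-3,-7]
  row2 -= 1·row1 → [0,0,1,2]
  row3 -= -1·row1 → [0,0,-3,-9]
  row3 -= -3·row2 → [0,0,0,-3]

L=[[1,0,0,0],[1,1,0,0],[-2,1,1,0],[-1,-1,-3,1]] U=[[-1,1,-1,2],[0,1,0,-2],[0,0,1,2],[0,0,0,-3]]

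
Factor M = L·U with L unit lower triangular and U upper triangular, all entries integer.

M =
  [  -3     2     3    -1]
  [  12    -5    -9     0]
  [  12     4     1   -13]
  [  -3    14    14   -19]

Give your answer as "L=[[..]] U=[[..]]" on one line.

  R1 -= -4·R0 → [0,3,3,-4]
  R2 -= -4·R0 → [0,12,13,-17]
  R3 -= 1·R0 → [0,12,11,-18]
  R2 -= 4·R1 → [0,0,1,-1]
  R3 -= 4·R1 → [0,0,-1,-2]
  R3 -= -1·R2 → [0,0,0,-3]

L=[[1,0,0,0],[-4,1,0,0],[-4,4,1,0],[1,4,-1,1]] U=[[-3,2,3,-1],[0,3,3,-4],[0,0,1,-1],[0,0,0,-3]]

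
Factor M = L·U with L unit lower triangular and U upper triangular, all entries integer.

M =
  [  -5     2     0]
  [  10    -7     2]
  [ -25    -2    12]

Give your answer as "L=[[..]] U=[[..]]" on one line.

L=[[1,0,0],[-2,1,0],[5,4,1]] U=[[-5,2,0],[0,-3,2],[0,0,4]]

  r1 -= -2·r0 → [0,-3,2]
  r2 -= 5·r0 → [0,-12,12]
  r2 -= 4·r1 → [0,0,4]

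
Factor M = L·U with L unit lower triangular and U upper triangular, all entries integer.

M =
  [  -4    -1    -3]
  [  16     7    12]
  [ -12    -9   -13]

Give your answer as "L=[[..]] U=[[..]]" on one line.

L=[[1,0,0],[-4,1,0],[3,-2,1]] U=[[-4,-1,-3],[0,3,0],[0,0,-4]]

  r1 -= -4·r0 → [0,3,0]
  r2 -= 3·r0 → [0,-6,-4]
  r2 -= -2·r1 → [0,0,-4]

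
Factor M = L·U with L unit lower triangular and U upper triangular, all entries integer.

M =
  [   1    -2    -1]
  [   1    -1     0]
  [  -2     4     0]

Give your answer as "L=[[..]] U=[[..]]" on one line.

  R1 -= 1·R0 → [0,1,1]
  R2 -= -2·R0 → [0,0,-2]
  R2 -= 0·R1 → [0,0,-2]

L=[[1,0,0],[1,1,0],[-2,0,1]] U=[[1,-2,-1],[0,1,1],[0,0,-2]]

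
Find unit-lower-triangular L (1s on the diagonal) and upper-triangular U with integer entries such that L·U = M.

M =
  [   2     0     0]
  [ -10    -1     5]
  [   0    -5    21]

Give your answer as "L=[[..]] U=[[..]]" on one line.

L=[[1,0,0],[-5,1,0],[0,5,1]] U=[[2,0,0],[0,-1,5],[0,0,-4]]

  R1 -= -5·R0 → [0,-1,5]
  R2 -= 0·R0 → [0,-5,21]
  R2 -= 5·R1 → [0,0,-4]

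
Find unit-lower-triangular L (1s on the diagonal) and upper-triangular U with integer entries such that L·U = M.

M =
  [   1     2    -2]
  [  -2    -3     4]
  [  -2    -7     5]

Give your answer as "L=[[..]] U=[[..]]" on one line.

  r1 -= -2·r0 → [0,1,0]
  r2 -= -2·r0 → [0,-3,1]
  r2 -= -3·r1 → [0,0,1]

L=[[1,0,0],[-2,1,0],[-2,-3,1]] U=[[1,2,-2],[0,1,0],[0,0,1]]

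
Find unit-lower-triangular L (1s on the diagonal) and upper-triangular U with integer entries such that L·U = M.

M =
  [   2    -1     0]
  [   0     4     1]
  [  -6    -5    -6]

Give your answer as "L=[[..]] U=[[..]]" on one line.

  row1 -= 0·row0 → [0,4,1]
  row2 -= -3·row0 → [0,-8,-6]
  row2 -= -2·row1 → [0,0,-4]

L=[[1,0,0],[0,1,0],[-3,-2,1]] U=[[2,-1,0],[0,4,1],[0,0,-4]]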